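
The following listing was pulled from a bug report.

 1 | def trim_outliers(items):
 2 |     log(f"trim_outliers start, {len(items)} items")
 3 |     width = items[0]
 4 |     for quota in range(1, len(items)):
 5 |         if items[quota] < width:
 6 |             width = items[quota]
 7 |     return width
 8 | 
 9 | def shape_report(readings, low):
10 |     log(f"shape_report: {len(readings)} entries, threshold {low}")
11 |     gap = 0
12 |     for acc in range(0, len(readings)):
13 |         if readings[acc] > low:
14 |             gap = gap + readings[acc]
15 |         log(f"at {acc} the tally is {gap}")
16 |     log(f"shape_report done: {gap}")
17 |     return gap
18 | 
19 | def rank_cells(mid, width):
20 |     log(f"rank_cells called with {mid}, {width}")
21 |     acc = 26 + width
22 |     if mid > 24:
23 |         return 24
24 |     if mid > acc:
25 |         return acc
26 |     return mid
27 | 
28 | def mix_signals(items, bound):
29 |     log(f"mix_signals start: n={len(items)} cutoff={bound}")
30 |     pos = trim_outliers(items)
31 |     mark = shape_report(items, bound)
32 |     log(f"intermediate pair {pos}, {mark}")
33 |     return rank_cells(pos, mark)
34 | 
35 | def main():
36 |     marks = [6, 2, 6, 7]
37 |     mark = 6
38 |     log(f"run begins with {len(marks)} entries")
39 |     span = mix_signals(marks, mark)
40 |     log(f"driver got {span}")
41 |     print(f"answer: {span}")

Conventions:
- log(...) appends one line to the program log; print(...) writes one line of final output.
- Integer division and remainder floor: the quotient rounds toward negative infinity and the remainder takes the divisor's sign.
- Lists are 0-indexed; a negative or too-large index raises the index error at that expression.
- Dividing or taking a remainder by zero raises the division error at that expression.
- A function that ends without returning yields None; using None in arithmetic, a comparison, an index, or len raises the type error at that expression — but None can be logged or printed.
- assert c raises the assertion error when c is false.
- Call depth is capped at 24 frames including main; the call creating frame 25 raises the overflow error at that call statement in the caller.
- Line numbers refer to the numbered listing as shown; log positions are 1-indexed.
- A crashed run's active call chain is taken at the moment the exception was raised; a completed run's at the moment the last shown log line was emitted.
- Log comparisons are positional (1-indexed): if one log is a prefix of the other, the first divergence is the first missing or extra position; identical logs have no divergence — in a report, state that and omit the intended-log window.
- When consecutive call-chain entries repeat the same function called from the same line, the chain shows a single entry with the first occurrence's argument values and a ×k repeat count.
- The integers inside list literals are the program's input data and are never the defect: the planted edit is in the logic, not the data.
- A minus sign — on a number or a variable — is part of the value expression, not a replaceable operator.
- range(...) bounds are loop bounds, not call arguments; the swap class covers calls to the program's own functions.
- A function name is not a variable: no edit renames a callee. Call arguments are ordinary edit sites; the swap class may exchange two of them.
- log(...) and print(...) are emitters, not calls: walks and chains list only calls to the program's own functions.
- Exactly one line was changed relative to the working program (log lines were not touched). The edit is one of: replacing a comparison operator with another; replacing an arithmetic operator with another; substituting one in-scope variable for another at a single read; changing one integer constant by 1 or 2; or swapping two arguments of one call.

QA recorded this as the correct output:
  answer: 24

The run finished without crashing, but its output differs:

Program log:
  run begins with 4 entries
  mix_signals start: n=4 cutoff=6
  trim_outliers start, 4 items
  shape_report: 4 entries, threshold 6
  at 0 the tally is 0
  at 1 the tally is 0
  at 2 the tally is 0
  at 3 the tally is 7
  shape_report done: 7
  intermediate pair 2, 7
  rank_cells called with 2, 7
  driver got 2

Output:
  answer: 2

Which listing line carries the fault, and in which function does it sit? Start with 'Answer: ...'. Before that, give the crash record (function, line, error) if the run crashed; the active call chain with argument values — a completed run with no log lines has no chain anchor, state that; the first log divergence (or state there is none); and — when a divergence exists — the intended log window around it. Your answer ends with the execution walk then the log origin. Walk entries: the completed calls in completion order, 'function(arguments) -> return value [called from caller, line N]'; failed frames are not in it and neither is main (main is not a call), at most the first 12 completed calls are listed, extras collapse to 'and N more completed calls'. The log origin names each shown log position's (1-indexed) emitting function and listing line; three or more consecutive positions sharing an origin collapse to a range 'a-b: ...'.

Answer: the defect is in rank_cells at line 22.
Key observation: Log line 12 is where behavior first shows: 'driver got 2' appears instead of 'driver got 24'.
Call chain: main.
First divergence: at position 12 the run shows 'driver got 2' where the working version logs 'driver got 24'.
Intended log window:
  10: intermediate pair 2, 7
  11: rank_cells called with 2, 7
  12: driver got 24
Execution walk:
  trim_outliers([6, 2, 6, 7]) -> 2  [called from mix_signals, line 30]
  shape_report([6, 2, 6, 7], 6) -> 7  [called from mix_signals, line 31]
  rank_cells(2, 7) -> 2  [called from mix_signals, line 33]
  mix_signals([6, 2, 6, 7], 6) -> 2  [called from main, line 39]
Log origin:
  1: logged in main at line 38
  2: logged in mix_signals at line 29
  3: logged in trim_outliers at line 2
  4: logged in shape_report at line 10
  5-8: logged in shape_report at line 15
  9: logged in shape_report at line 16
  10: logged in mix_signals at line 32
  11: logged in rank_cells at line 20
  12: logged in main at line 40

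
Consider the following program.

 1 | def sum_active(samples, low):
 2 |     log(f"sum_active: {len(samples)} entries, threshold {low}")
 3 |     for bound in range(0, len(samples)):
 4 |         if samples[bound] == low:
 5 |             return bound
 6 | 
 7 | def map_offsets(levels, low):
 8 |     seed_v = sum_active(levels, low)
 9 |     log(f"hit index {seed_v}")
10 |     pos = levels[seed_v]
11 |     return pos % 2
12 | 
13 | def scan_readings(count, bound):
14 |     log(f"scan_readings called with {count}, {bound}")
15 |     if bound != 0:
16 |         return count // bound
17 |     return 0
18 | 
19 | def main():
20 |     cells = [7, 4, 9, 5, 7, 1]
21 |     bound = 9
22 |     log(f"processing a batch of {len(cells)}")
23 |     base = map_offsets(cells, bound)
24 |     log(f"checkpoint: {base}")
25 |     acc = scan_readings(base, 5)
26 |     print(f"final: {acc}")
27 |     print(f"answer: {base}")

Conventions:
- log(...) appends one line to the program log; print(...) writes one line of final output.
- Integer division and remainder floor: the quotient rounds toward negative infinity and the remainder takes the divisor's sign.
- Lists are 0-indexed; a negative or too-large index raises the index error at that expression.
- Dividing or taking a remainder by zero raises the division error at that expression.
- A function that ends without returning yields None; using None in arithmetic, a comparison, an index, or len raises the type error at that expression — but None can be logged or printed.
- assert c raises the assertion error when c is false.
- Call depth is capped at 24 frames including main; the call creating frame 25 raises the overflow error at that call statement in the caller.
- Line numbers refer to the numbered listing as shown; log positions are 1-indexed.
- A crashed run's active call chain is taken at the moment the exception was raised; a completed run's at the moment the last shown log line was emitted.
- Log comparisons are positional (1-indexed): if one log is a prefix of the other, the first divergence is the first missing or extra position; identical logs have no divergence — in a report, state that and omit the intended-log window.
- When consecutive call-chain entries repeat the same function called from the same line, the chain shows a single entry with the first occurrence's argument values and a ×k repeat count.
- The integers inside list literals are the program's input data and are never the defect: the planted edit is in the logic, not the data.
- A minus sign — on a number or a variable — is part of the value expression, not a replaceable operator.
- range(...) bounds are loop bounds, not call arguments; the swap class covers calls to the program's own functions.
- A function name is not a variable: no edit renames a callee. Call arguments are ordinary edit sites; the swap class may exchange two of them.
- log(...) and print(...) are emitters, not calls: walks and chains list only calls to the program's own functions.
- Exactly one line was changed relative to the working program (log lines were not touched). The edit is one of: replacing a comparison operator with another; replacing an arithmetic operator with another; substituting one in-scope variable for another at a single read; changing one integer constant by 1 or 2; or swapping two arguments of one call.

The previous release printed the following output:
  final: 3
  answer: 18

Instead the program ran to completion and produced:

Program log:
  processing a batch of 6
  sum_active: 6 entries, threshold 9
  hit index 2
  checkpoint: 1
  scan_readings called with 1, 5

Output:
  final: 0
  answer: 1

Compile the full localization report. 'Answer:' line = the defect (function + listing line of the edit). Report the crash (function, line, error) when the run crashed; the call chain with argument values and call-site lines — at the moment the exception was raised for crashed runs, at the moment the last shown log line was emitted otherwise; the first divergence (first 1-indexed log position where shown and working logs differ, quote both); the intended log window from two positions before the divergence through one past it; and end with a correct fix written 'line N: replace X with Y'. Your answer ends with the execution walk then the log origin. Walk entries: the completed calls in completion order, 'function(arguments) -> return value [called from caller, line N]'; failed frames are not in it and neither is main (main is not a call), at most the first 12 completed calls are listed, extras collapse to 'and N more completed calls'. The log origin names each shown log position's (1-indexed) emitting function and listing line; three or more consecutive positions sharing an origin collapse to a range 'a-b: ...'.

Answer: the defect is in map_offsets at line 11.
The tell: At log position 4 the runs split — shown 'checkpoint: 1', but the working version logs 'checkpoint: 18'.
Call chain: main -> scan_readings(1, 5) (called at line 25).
First divergence: position 4 — the shown line 'checkpoint: 1' should read 'checkpoint: 18'.
Intended log window:
  2: sum_active: 6 entries, threshold 9
  3: hit index 2
  4: checkpoint: 18
  5: scan_readings called with 18, 5
Execution walk:
  sum_active([7, 4, 9, 5, 7, 1], 9) -> 2  [called from map_offsets, line 8]
  map_offsets([7, 4, 9, 5, 7, 1], 9) -> 1  [called from main, line 23]
  scan_readings(1, 5) -> 0  [called from main, line 25]
Origin of each log line:
  1: from main, line 22
  2: from sum_active, line 2
  3: from map_offsets, line 9
  4: from main, line 24
  5: from scan_readings, line 14
A correct fix: line 11: replace `%` with `*`.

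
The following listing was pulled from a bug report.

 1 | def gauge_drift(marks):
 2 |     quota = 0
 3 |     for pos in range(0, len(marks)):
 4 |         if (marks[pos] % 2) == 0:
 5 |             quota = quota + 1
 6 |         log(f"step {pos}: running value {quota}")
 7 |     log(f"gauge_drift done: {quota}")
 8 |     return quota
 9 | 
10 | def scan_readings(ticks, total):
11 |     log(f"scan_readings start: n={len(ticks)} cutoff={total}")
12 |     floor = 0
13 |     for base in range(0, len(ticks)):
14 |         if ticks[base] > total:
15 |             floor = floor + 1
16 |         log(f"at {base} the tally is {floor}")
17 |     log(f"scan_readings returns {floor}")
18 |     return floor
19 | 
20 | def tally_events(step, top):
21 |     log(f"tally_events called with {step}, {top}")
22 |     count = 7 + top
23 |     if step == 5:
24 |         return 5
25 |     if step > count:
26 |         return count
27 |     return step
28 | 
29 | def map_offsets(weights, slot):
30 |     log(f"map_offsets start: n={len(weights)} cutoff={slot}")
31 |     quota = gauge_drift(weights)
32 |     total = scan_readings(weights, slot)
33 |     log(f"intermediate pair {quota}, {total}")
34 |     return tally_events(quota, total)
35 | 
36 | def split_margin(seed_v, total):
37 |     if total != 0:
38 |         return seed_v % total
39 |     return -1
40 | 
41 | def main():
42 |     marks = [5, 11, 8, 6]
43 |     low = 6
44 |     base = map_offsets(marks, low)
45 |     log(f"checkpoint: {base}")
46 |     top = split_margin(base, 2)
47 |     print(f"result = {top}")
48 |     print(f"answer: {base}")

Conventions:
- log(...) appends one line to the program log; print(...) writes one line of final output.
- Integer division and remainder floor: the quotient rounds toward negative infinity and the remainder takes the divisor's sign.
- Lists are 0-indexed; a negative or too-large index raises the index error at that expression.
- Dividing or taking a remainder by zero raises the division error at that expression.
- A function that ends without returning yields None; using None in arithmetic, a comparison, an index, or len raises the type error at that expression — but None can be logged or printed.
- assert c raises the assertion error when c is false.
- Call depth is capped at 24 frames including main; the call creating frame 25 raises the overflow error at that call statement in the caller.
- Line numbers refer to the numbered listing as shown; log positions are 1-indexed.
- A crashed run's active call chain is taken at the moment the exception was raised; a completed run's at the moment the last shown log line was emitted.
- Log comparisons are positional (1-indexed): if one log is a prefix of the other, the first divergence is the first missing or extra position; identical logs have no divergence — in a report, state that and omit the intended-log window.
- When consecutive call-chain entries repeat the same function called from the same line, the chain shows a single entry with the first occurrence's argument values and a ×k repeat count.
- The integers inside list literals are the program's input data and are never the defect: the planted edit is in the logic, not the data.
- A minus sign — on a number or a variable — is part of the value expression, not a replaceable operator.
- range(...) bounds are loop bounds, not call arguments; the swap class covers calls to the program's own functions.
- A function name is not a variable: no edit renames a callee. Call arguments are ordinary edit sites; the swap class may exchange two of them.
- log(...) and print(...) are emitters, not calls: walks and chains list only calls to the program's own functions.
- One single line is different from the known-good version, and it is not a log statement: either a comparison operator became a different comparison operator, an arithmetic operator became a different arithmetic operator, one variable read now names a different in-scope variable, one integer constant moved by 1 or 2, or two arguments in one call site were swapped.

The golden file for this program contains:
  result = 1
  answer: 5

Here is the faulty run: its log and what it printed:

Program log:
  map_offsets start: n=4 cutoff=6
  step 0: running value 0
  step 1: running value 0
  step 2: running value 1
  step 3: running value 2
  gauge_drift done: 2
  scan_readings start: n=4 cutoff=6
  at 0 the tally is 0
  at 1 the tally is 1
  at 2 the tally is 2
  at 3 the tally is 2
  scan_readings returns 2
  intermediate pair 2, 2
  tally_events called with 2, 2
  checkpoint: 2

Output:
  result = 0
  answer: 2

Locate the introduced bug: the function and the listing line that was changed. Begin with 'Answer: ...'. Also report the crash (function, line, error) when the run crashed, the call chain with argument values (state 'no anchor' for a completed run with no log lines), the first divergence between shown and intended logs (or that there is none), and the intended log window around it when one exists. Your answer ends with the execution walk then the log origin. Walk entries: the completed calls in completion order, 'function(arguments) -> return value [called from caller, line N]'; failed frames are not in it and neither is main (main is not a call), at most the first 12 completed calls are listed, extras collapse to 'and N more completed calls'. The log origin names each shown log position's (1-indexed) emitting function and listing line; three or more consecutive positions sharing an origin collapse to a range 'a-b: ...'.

Answer: the defect is in tally_events at line 23.
The tell: Everything matches until log position 15, which reads 'checkpoint: 2' in place of 'checkpoint: 5'.
Call chain: main.
First divergence: at position 15 the run shows 'checkpoint: 2' where the working version logs 'checkpoint: 5'.
Intended log window:
  13: intermediate pair 2, 2
  14: tally_events called with 2, 2
  15: checkpoint: 5
Execution walk:
  gauge_drift([5, 11, 8, 6]) -> 2  [called from map_offsets, line 31]
  scan_readings([5, 11, 8, 6], 6) -> 2  [called from map_offsets, line 32]
  tally_events(2, 2) -> 2  [called from map_offsets, line 34]
  map_offsets([5, 11, 8, 6], 6) -> 2  [called from main, line 44]
  split_margin(2, 2) -> 0  [called from main, line 46]
Log origins:
  1: emitted by map_offsets (line 30)
  2-5: emitted by gauge_drift (line 6)
  6: emitted by gauge_drift (line 7)
  7: emitted by scan_readings (line 11)
  8-11: emitted by scan_readings (line 16)
  12: emitted by scan_readings (line 17)
  13: emitted by map_offsets (line 33)
  14: emitted by tally_events (line 21)
  15: emitted by main (line 45)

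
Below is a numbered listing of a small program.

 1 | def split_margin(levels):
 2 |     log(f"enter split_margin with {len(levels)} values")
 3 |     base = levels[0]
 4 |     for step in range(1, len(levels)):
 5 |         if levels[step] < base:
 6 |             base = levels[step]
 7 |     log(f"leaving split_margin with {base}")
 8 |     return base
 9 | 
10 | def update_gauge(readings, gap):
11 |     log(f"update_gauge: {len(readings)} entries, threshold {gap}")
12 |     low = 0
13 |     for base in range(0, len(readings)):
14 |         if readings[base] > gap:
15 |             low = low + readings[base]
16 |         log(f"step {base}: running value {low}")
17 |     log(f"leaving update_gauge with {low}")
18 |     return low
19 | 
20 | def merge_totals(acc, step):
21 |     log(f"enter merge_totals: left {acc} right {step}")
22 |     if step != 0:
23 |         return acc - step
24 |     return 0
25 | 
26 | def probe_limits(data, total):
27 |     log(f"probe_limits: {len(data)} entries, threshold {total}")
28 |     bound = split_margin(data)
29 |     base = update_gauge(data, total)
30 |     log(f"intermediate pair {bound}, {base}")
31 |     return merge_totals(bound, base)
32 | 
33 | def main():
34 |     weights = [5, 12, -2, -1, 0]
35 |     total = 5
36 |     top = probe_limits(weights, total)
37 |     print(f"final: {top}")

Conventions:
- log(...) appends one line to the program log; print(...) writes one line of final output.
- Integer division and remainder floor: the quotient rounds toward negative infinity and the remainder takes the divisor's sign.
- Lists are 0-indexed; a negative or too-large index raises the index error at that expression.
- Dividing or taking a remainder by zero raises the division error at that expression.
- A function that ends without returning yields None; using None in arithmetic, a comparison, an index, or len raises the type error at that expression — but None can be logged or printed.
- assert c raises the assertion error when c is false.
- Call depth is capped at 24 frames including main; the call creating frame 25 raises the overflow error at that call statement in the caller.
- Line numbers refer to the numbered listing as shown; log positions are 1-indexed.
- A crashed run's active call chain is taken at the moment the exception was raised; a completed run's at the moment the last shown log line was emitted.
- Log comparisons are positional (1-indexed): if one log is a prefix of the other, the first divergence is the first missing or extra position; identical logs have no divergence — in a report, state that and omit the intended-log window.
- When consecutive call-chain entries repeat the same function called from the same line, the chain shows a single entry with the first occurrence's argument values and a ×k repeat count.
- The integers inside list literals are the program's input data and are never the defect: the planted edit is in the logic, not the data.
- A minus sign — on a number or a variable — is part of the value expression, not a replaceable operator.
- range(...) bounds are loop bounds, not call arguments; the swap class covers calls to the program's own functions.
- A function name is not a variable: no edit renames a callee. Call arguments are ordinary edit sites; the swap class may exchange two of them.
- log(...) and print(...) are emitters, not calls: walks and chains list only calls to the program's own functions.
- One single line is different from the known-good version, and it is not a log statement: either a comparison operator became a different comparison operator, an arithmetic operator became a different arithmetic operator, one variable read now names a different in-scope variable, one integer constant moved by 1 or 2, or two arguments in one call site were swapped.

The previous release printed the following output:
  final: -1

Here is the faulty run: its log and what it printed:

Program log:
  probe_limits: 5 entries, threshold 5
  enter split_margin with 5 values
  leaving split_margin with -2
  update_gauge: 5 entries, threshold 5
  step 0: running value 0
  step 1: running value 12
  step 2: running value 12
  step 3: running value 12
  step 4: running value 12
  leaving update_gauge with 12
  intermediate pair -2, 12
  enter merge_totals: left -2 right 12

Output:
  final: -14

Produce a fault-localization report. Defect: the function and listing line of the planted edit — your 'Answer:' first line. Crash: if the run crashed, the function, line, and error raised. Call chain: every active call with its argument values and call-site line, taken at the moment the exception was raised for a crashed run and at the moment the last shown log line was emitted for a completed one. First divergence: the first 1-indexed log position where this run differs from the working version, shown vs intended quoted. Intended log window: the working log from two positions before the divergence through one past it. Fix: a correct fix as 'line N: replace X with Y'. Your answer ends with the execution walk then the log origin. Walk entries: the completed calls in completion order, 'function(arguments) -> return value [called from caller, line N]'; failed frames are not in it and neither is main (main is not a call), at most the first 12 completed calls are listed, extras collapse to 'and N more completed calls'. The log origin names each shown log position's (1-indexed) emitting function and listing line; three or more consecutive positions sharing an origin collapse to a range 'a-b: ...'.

Answer: the defect is in merge_totals at line 23.
Core observation: The logs agree in full; only the final output differs.
Call chain: main -> probe_limits([5, 12, -2, -1, 0], 5) (called at line 36) -> merge_totals(-2, 12) (called at line 31).
First divergence: none — the logs agree in full.
Execution walk:
  split_margin([5, 12, -2, -1, 0]) -> -2  [called from probe_limits, line 28]
  update_gauge([5, 12, -2, -1, 0], 5) -> 12  [called from probe_limits, line 29]
  merge_totals(-2, 12) -> -14  [called from probe_limits, line 31]
  probe_limits([5, 12, -2, -1, 0], 5) -> -14  [called from main, line 36]
Log origin:
  1: logged in probe_limits at line 27
  2: logged in split_margin at line 2
  3: logged in split_margin at line 7
  4: logged in update_gauge at line 11
  5-9: logged in update_gauge at line 16
  10: logged in update_gauge at line 17
  11: logged in probe_limits at line 30
  12: logged in merge_totals at line 21
A correct fix: line 23: replace `-` with `//`.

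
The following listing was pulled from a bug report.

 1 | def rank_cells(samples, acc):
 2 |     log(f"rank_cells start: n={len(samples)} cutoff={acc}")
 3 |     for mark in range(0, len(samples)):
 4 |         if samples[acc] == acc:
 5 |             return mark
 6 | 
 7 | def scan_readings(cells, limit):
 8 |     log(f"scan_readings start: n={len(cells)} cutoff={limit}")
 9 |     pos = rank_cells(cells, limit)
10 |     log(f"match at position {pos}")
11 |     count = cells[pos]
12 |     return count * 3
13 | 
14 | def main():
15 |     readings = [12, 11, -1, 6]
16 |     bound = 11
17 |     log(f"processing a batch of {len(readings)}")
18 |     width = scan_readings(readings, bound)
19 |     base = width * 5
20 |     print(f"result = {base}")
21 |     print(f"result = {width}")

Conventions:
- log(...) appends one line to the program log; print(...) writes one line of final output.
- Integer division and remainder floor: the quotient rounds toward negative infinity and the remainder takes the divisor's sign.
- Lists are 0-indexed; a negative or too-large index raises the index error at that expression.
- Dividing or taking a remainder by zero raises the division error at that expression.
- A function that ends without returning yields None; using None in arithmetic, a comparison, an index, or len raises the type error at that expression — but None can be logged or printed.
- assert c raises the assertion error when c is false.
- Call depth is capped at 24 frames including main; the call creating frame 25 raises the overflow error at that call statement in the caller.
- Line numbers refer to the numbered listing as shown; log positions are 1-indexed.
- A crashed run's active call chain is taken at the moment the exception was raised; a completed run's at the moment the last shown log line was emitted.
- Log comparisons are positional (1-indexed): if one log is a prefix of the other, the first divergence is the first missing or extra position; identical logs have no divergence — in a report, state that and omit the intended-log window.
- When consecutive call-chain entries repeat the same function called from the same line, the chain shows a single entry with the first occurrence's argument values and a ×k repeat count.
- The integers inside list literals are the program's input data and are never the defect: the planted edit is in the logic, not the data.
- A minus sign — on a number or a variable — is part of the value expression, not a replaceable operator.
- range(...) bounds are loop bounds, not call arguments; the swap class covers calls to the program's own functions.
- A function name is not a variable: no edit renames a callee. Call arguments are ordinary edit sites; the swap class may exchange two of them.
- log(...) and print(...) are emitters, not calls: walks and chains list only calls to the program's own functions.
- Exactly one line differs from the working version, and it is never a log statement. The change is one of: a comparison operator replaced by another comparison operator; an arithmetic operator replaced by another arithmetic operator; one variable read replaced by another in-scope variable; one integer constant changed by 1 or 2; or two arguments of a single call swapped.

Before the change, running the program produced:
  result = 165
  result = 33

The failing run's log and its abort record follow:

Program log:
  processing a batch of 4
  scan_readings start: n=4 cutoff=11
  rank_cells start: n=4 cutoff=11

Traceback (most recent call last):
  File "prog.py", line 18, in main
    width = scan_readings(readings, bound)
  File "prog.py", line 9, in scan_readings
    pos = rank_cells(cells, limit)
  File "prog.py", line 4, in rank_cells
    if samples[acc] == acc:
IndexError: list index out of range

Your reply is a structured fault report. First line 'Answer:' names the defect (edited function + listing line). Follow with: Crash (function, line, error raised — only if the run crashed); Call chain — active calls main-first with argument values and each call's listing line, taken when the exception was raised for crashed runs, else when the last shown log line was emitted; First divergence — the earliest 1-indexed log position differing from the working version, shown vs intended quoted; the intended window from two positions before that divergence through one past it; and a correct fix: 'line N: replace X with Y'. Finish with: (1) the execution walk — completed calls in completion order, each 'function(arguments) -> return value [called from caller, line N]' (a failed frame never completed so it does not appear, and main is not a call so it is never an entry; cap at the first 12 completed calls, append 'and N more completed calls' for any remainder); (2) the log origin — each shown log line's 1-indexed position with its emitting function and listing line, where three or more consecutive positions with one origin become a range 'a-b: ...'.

Answer: the defect is in rank_cells at line 4.
The tell: After 3 matching log lines the faulty run goes silent, while the working version continues with 'match at position 1'.
Crash: rank_cells, line 4, IndexError.
Call chain: main -> scan_readings([12, 11, -1, 6], 11) (called at line 18) -> rank_cells([12, 11, -1, 6], 11) (called at line 9).
First divergence: position 4; the shown log stops at 3 lines while the working version next logs 'match at position 1'.
Intended log window:
  2: scan_readings start: n=4 cutoff=11
  3: rank_cells start: n=4 cutoff=11
  4: match at position 1
Execution walk:
  (no call completed)
Log line origins:
  1: emitted by main (line 17)
  2: emitted by scan_readings (line 8)
  3: emitted by rank_cells (line 2)
A correct fix: line 4: replace `samples[acc]` with `samples[mark]`.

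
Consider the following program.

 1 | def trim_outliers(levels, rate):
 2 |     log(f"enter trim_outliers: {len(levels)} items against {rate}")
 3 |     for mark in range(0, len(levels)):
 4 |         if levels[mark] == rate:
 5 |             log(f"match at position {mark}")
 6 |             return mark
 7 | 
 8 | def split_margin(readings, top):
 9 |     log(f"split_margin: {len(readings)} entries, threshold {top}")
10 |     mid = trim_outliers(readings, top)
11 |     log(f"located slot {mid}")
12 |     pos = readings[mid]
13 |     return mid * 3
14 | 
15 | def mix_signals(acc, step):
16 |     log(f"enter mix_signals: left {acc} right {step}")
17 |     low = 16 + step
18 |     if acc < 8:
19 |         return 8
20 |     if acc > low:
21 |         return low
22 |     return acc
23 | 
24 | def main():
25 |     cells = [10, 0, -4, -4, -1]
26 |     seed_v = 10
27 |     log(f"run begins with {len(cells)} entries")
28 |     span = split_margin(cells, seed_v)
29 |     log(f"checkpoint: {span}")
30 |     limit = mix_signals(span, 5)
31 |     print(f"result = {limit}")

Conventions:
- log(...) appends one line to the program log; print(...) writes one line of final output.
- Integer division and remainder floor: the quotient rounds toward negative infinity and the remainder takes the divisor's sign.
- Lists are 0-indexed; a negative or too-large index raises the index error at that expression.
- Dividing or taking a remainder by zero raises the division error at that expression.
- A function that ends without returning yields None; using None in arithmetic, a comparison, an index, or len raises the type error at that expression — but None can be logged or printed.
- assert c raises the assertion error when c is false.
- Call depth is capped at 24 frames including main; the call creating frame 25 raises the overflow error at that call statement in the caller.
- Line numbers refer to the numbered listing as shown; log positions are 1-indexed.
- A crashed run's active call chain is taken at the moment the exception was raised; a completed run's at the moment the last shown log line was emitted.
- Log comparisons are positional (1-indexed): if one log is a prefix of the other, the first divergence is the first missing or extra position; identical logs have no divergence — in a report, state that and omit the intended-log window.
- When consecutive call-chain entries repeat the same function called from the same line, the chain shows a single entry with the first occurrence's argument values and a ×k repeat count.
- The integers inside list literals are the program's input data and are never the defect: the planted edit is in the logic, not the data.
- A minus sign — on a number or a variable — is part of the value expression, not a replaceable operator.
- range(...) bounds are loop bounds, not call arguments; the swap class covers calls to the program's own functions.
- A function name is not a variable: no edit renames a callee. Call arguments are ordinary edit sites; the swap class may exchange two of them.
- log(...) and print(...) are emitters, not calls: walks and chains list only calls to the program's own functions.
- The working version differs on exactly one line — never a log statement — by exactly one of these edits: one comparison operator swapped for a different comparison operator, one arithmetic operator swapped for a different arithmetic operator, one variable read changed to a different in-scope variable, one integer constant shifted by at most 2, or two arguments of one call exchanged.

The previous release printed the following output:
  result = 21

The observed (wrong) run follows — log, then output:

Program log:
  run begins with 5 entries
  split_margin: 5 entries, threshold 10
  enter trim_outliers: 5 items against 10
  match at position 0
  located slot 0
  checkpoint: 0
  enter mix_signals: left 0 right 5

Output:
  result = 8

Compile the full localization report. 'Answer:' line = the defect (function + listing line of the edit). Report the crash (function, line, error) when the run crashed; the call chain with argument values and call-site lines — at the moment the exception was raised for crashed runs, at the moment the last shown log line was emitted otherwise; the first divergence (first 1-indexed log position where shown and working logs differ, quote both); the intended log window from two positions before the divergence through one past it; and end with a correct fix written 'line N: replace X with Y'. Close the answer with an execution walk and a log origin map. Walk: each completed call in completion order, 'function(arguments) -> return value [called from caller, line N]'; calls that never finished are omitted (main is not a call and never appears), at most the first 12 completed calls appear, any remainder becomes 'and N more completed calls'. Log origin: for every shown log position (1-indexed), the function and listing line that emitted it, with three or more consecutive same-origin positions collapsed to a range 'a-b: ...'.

Answer: the defect is in split_margin at line 13.
Key fact: Log line 6 is where behavior first shows: 'checkpoint: 0' appears instead of 'checkpoint: 30'.
Call chain: main -> mix_signals(0, 5) (called at line 30).
First divergence: position 6 — the shown line 'checkpoint: 0' should read 'checkpoint: 30'.
Intended log window:
  4: match at position 0
  5: located slot 0
  6: checkpoint: 30
  7: enter mix_signals: left 30 right 5
Execution walk:
  trim_outliers([10, 0, -4, -4, -1], 10) -> 0  [called from split_margin, line 10]
  split_margin([10, 0, -4, -4, -1], 10) -> 0  [called from main, line 28]
  mix_signals(0, 5) -> 8  [called from main, line 30]
Log origins:
  1 — main, line 27
  2 — split_margin, line 9
  3 — trim_outliers, line 2
  4 — trim_outliers, line 5
  5 — split_margin, line 11
  6 — main, line 29
  7 — mix_signals, line 16
A correct fix: line 13: replace `mid` with `pos`.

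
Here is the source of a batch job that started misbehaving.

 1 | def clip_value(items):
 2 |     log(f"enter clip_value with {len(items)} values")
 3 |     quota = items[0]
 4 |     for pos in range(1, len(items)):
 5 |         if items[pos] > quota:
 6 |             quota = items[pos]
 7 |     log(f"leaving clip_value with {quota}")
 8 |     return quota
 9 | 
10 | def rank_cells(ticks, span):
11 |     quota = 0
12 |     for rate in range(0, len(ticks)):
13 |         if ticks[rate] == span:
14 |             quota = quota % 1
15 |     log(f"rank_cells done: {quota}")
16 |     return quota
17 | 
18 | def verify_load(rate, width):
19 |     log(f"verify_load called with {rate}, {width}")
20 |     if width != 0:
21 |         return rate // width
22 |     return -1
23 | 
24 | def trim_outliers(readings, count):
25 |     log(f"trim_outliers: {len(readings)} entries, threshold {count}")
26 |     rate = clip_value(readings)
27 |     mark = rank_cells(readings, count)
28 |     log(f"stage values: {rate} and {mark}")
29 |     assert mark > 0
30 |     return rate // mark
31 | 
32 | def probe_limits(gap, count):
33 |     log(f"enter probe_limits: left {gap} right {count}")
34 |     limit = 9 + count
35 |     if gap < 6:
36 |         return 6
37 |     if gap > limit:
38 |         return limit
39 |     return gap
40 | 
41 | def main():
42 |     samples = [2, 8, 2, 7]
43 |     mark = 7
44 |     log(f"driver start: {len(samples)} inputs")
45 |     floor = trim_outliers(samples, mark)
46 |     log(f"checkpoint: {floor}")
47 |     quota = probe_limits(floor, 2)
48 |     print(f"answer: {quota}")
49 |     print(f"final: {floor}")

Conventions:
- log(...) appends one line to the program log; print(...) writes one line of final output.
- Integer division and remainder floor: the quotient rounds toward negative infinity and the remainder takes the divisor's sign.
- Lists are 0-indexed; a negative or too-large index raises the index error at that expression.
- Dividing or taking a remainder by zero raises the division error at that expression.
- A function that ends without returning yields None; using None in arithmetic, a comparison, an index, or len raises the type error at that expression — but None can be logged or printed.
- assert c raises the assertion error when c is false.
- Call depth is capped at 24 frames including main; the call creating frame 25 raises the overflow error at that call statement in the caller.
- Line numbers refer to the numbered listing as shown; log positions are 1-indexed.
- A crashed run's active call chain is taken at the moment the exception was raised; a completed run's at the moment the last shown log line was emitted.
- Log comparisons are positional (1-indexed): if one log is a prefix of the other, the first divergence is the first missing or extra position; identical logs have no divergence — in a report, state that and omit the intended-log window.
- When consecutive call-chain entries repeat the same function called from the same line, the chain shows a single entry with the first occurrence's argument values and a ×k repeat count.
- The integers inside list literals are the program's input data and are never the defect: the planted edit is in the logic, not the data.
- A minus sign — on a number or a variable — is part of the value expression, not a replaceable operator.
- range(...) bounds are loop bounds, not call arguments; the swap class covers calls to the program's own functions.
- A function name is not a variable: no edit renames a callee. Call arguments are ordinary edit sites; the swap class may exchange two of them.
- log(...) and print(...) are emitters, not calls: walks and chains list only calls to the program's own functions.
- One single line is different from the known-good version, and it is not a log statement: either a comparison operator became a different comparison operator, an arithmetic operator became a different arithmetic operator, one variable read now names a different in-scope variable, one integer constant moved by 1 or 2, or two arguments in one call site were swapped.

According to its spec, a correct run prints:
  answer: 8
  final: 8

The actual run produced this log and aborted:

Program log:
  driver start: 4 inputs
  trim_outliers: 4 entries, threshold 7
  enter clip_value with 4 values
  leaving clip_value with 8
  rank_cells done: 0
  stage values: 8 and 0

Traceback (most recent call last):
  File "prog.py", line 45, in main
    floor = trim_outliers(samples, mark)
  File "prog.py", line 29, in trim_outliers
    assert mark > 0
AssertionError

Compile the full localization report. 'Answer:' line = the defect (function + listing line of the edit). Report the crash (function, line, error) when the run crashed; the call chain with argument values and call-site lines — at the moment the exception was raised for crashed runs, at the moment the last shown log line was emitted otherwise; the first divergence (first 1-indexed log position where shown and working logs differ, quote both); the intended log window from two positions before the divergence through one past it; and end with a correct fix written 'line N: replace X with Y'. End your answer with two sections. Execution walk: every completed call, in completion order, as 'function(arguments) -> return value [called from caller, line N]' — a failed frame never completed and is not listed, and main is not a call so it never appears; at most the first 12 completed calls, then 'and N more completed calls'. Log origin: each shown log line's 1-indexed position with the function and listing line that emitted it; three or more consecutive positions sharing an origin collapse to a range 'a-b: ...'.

Answer: the defect is in rank_cells at line 14.
Core observation: At log position 5 the runs split — shown 'rank_cells done: 0', but the working version logs 'rank_cells done: 1'.
Crash: trim_outliers, line 29, AssertionError.
Call chain: main -> trim_outliers([2, 8, 2, 7], 7) (called at line 45).
First divergence: position 5 — the shown line 'rank_cells done: 0' should read 'rank_cells done: 1'.
Intended log window:
  3: enter clip_value with 4 values
  4: leaving clip_value with 8
  5: rank_cells done: 1
  6: stage values: 8 and 1
Execution walk:
  clip_value([2, 8, 2, 7]) -> 8  [called from trim_outliers, line 26]
  rank_cells([2, 8, 2, 7], 7) -> 0  [called from trim_outliers, line 27]
Log line origins:
  1: from main, line 44
  2: from trim_outliers, line 25
  3: from clip_value, line 2
  4: from clip_value, line 7
  5: from rank_cells, line 15
  6: from trim_outliers, line 28
A correct fix: line 14: replace `%` with `+`.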